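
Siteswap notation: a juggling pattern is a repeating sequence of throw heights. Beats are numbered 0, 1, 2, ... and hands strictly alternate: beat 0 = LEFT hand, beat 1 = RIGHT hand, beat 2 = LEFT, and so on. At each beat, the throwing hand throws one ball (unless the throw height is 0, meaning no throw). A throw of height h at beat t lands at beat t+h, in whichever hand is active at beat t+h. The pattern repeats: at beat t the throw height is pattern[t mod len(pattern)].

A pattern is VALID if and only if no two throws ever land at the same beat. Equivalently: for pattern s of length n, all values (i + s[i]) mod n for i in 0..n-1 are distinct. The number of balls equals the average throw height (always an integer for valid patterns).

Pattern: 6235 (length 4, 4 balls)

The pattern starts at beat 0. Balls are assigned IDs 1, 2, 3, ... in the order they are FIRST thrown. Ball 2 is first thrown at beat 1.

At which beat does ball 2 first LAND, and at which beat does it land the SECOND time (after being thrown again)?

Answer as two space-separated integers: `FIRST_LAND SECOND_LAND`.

Answer: 3 8

Derivation:
Beat 0 (L): throw ball1 h=6 -> lands@6:L; in-air after throw: [b1@6:L]
Beat 1 (R): throw ball2 h=2 -> lands@3:R; in-air after throw: [b2@3:R b1@6:L]
Beat 2 (L): throw ball3 h=3 -> lands@5:R; in-air after throw: [b2@3:R b3@5:R b1@6:L]
Beat 3 (R): throw ball2 h=5 -> lands@8:L; in-air after throw: [b3@5:R b1@6:L b2@8:L]
Beat 4 (L): throw ball4 h=6 -> lands@10:L; in-air after throw: [b3@5:R b1@6:L b2@8:L b4@10:L]
Beat 5 (R): throw ball3 h=2 -> lands@7:R; in-air after throw: [b1@6:L b3@7:R b2@8:L b4@10:L]
Beat 6 (L): throw ball1 h=3 -> lands@9:R; in-air after throw: [b3@7:R b2@8:L b1@9:R b4@10:L]
Beat 7 (R): throw ball3 h=5 -> lands@12:L; in-air after throw: [b2@8:L b1@9:R b4@10:L b3@12:L]
Beat 8 (L): throw ball2 h=6 -> lands@14:L; in-air after throw: [b1@9:R b4@10:L b3@12:L b2@14:L]
Ball 2: thrown@1 h=2 -> first land @3; rethrown@3 h=5 -> second land @8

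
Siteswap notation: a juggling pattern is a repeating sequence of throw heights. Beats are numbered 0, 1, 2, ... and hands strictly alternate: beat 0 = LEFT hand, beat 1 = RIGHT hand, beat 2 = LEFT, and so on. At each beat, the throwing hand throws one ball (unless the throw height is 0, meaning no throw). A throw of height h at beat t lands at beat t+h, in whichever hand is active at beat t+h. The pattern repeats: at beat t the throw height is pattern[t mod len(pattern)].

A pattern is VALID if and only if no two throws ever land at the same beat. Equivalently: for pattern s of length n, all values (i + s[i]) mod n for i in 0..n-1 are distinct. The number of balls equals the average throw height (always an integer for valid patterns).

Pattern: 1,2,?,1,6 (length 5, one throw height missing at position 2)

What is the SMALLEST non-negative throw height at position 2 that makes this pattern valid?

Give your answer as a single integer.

Answer: 0

Derivation:
i=0: (0 + 1) mod 5 = 1
i=1: (1 + 2) mod 5 = 3
i=2: s[i]=? (unknown)
i=3: (3 + 1) mod 5 = 4
i=4: (4 + 6) mod 5 = 0
Known residues: [0, 1, 3, 4]; need a permutation of 0..4, so missing residue r = 2
Need (2 + s) mod 5 = 2; smallest s = (2 - 2) mod 5 = 0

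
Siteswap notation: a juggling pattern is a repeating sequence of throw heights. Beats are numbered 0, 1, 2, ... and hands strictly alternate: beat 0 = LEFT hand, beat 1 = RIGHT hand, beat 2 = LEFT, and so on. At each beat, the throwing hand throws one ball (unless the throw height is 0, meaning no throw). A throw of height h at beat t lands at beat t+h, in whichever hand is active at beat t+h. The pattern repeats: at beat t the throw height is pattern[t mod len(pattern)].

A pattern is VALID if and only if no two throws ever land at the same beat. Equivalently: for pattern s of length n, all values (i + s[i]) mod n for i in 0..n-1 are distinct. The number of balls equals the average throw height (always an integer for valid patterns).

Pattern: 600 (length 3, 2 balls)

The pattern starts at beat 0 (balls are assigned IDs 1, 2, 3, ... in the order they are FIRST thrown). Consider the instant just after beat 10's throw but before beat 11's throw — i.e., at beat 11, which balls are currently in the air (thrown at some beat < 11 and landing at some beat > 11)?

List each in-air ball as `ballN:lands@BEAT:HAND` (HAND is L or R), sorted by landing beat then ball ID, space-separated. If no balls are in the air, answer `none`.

Answer: ball1:lands@12:L ball2:lands@15:R

Derivation:
Beat 0 (L): throw ball1 h=6 -> lands@6:L; in-air after throw: [b1@6:L]
Beat 3 (R): throw ball2 h=6 -> lands@9:R; in-air after throw: [b1@6:L b2@9:R]
Beat 6 (L): throw ball1 h=6 -> lands@12:L; in-air after throw: [b2@9:R b1@12:L]
Beat 9 (R): throw ball2 h=6 -> lands@15:R; in-air after throw: [b1@12:L b2@15:R]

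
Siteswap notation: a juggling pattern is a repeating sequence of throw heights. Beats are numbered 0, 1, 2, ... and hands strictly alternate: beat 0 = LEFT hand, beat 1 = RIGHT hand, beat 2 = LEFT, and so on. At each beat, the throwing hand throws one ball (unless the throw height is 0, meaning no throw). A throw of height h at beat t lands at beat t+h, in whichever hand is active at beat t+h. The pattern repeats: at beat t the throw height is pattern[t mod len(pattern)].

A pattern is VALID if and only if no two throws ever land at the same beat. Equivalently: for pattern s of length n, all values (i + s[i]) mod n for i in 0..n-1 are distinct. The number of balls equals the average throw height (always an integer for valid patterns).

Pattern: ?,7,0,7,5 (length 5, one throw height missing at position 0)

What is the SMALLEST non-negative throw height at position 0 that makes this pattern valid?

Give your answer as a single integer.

Answer: 1

Derivation:
i=0: s[i]=? (unknown)
i=1: (1 + 7) mod 5 = 3
i=2: (2 + 0) mod 5 = 2
i=3: (3 + 7) mod 5 = 0
i=4: (4 + 5) mod 5 = 4
Known residues: [0, 2, 3, 4]; need a permutation of 0..4, so missing residue r = 1
Need (0 + s) mod 5 = 1; smallest s = (1 - 0) mod 5 = 1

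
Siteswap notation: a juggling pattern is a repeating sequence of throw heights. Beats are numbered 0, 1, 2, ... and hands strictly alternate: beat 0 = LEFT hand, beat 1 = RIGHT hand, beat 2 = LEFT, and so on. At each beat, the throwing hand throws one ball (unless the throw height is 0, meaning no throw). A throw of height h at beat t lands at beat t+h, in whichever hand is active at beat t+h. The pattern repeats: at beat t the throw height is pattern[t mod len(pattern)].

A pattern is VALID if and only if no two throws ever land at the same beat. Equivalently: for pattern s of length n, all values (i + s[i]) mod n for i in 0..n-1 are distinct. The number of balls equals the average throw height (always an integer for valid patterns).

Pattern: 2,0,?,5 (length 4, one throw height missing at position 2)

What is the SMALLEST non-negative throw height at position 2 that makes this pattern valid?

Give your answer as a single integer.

Answer: 1

Derivation:
i=0: (0 + 2) mod 4 = 2
i=1: (1 + 0) mod 4 = 1
i=2: s[i]=? (unknown)
i=3: (3 + 5) mod 4 = 0
Known residues: [0, 1, 2]; need a permutation of 0..3, so missing residue r = 3
Need (2 + s) mod 4 = 3; smallest s = (3 - 2) mod 4 = 1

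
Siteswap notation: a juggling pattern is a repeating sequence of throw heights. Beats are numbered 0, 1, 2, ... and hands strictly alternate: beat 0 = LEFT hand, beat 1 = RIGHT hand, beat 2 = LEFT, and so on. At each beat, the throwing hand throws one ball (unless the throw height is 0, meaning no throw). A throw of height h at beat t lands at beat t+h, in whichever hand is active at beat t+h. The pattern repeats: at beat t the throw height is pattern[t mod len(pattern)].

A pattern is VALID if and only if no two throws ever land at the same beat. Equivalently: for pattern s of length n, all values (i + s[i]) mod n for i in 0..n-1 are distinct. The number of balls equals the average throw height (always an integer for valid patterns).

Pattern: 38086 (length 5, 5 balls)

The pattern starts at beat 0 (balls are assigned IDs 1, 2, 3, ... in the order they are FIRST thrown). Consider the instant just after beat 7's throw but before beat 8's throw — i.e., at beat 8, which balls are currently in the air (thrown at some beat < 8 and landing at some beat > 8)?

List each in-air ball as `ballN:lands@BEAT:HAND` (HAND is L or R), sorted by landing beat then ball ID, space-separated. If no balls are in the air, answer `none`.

Beat 0 (L): throw ball1 h=3 -> lands@3:R; in-air after throw: [b1@3:R]
Beat 1 (R): throw ball2 h=8 -> lands@9:R; in-air after throw: [b1@3:R b2@9:R]
Beat 3 (R): throw ball1 h=8 -> lands@11:R; in-air after throw: [b2@9:R b1@11:R]
Beat 4 (L): throw ball3 h=6 -> lands@10:L; in-air after throw: [b2@9:R b3@10:L b1@11:R]
Beat 5 (R): throw ball4 h=3 -> lands@8:L; in-air after throw: [b4@8:L b2@9:R b3@10:L b1@11:R]
Beat 6 (L): throw ball5 h=8 -> lands@14:L; in-air after throw: [b4@8:L b2@9:R b3@10:L b1@11:R b5@14:L]
Beat 8 (L): throw ball4 h=8 -> lands@16:L; in-air after throw: [b2@9:R b3@10:L b1@11:R b5@14:L b4@16:L]

Answer: ball2:lands@9:R ball3:lands@10:L ball1:lands@11:R ball5:lands@14:L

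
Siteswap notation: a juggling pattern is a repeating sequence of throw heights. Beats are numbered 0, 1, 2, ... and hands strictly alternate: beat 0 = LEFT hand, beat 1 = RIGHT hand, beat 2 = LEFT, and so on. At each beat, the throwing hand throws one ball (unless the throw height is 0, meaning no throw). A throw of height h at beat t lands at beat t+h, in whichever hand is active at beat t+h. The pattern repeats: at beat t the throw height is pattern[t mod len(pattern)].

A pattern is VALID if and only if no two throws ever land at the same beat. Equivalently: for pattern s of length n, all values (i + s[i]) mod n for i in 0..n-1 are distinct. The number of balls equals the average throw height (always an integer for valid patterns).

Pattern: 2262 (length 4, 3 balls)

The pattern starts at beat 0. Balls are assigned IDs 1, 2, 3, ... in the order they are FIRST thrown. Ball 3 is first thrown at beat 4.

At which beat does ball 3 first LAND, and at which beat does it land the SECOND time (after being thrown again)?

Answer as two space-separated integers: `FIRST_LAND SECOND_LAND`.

Answer: 6 12

Derivation:
Beat 0 (L): throw ball1 h=2 -> lands@2:L; in-air after throw: [b1@2:L]
Beat 1 (R): throw ball2 h=2 -> lands@3:R; in-air after throw: [b1@2:L b2@3:R]
Beat 2 (L): throw ball1 h=6 -> lands@8:L; in-air after throw: [b2@3:R b1@8:L]
Beat 3 (R): throw ball2 h=2 -> lands@5:R; in-air after throw: [b2@5:R b1@8:L]
Beat 4 (L): throw ball3 h=2 -> lands@6:L; in-air after throw: [b2@5:R b3@6:L b1@8:L]
Beat 5 (R): throw ball2 h=2 -> lands@7:R; in-air after throw: [b3@6:L b2@7:R b1@8:L]
Beat 6 (L): throw ball3 h=6 -> lands@12:L; in-air after throw: [b2@7:R b1@8:L b3@12:L]
Beat 7 (R): throw ball2 h=2 -> lands@9:R; in-air after throw: [b1@8:L b2@9:R b3@12:L]
Beat 8 (L): throw ball1 h=2 -> lands@10:L; in-air after throw: [b2@9:R b1@10:L b3@12:L]
Beat 9 (R): throw ball2 h=2 -> lands@11:R; in-air after throw: [b1@10:L b2@11:R b3@12:L]
Beat 10 (L): throw ball1 h=6 -> lands@16:L; in-air after throw: [b2@11:R b3@12:L b1@16:L]
Beat 11 (R): throw ball2 h=2 -> lands@13:R; in-air after throw: [b3@12:L b2@13:R b1@16:L]
Beat 12 (L): throw ball3 h=2 -> lands@14:L; in-air after throw: [b2@13:R b3@14:L b1@16:L]
Ball 3: thrown@4 h=2 -> first land @6; rethrown@6 h=6 -> second land @12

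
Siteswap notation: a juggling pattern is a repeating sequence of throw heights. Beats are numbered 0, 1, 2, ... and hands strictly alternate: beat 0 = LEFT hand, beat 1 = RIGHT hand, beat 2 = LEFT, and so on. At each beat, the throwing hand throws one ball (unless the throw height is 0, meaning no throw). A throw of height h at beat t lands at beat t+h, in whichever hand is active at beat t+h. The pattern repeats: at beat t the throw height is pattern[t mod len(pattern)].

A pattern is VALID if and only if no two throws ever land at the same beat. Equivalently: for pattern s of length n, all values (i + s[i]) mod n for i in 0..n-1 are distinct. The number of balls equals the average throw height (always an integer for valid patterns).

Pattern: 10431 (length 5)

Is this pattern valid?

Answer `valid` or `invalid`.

Answer: invalid

Derivation:
i=0: (i + s[i]) mod n = (0 + 1) mod 5 = 1
i=1: (i + s[i]) mod n = (1 + 0) mod 5 = 1
i=2: (i + s[i]) mod n = (2 + 4) mod 5 = 1
i=3: (i + s[i]) mod n = (3 + 3) mod 5 = 1
i=4: (i + s[i]) mod n = (4 + 1) mod 5 = 0
Residues: [1, 1, 1, 1, 0], distinct: False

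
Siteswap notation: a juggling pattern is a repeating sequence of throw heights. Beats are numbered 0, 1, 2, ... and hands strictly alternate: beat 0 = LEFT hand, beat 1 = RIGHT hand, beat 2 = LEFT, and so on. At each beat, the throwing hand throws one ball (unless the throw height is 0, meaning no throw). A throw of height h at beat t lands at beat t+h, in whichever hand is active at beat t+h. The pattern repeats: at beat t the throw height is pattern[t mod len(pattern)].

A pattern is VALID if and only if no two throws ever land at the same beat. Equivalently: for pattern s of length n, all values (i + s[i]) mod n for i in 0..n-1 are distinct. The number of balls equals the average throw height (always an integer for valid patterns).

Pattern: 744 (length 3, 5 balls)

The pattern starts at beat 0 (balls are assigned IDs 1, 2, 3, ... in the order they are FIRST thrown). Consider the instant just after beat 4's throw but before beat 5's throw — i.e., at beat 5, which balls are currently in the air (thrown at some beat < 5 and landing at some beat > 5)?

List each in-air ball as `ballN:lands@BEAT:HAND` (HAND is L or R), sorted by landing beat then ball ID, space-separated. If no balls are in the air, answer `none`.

Beat 0 (L): throw ball1 h=7 -> lands@7:R; in-air after throw: [b1@7:R]
Beat 1 (R): throw ball2 h=4 -> lands@5:R; in-air after throw: [b2@5:R b1@7:R]
Beat 2 (L): throw ball3 h=4 -> lands@6:L; in-air after throw: [b2@5:R b3@6:L b1@7:R]
Beat 3 (R): throw ball4 h=7 -> lands@10:L; in-air after throw: [b2@5:R b3@6:L b1@7:R b4@10:L]
Beat 4 (L): throw ball5 h=4 -> lands@8:L; in-air after throw: [b2@5:R b3@6:L b1@7:R b5@8:L b4@10:L]
Beat 5 (R): throw ball2 h=4 -> lands@9:R; in-air after throw: [b3@6:L b1@7:R b5@8:L b2@9:R b4@10:L]

Answer: ball3:lands@6:L ball1:lands@7:R ball5:lands@8:L ball4:lands@10:L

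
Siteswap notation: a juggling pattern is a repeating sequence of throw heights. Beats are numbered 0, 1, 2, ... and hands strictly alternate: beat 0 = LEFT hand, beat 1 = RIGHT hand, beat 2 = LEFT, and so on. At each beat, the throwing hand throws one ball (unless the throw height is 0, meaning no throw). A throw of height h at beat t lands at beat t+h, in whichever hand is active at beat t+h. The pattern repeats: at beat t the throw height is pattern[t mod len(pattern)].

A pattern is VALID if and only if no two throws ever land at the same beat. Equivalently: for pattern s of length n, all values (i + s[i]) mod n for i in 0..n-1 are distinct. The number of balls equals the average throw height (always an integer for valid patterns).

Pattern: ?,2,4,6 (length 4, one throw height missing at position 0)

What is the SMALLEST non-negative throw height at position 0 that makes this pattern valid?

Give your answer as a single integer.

i=0: s[i]=? (unknown)
i=1: (1 + 2) mod 4 = 3
i=2: (2 + 4) mod 4 = 2
i=3: (3 + 6) mod 4 = 1
Known residues: [1, 2, 3]; need a permutation of 0..3, so missing residue r = 0
Need (0 + s) mod 4 = 0; smallest s = (0 - 0) mod 4 = 0

Answer: 0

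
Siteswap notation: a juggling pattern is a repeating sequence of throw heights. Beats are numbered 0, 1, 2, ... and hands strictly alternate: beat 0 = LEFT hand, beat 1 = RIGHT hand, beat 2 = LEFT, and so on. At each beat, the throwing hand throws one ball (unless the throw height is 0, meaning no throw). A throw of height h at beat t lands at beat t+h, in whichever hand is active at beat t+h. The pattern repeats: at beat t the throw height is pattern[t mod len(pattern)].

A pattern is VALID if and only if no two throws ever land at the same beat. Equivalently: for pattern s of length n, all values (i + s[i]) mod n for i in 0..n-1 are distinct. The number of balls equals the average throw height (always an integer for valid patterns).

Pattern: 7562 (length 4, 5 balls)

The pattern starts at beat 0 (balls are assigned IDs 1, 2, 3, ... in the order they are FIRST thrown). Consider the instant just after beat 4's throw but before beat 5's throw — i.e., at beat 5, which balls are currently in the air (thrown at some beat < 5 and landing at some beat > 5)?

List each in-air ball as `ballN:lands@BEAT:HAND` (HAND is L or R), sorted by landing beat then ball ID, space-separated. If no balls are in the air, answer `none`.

Beat 0 (L): throw ball1 h=7 -> lands@7:R; in-air after throw: [b1@7:R]
Beat 1 (R): throw ball2 h=5 -> lands@6:L; in-air after throw: [b2@6:L b1@7:R]
Beat 2 (L): throw ball3 h=6 -> lands@8:L; in-air after throw: [b2@6:L b1@7:R b3@8:L]
Beat 3 (R): throw ball4 h=2 -> lands@5:R; in-air after throw: [b4@5:R b2@6:L b1@7:R b3@8:L]
Beat 4 (L): throw ball5 h=7 -> lands@11:R; in-air after throw: [b4@5:R b2@6:L b1@7:R b3@8:L b5@11:R]
Beat 5 (R): throw ball4 h=5 -> lands@10:L; in-air after throw: [b2@6:L b1@7:R b3@8:L b4@10:L b5@11:R]

Answer: ball2:lands@6:L ball1:lands@7:R ball3:lands@8:L ball5:lands@11:R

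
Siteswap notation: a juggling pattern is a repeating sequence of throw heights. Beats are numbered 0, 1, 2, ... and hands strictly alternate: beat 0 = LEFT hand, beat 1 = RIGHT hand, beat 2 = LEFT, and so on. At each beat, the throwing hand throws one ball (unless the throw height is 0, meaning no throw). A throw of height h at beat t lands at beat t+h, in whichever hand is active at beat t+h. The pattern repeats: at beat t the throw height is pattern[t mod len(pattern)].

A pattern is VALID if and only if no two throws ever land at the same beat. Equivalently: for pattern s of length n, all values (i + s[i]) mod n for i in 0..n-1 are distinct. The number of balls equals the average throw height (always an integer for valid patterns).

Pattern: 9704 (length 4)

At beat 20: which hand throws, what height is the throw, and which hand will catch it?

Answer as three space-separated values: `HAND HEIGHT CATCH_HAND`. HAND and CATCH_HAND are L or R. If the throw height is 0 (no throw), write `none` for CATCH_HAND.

Answer: L 9 R

Derivation:
Beat 20: 20 mod 2 = 0, so hand = L
Throw height = pattern[20 mod 4] = pattern[0] = 9
Lands at beat 20+9=29, 29 mod 2 = 1, so catch hand = R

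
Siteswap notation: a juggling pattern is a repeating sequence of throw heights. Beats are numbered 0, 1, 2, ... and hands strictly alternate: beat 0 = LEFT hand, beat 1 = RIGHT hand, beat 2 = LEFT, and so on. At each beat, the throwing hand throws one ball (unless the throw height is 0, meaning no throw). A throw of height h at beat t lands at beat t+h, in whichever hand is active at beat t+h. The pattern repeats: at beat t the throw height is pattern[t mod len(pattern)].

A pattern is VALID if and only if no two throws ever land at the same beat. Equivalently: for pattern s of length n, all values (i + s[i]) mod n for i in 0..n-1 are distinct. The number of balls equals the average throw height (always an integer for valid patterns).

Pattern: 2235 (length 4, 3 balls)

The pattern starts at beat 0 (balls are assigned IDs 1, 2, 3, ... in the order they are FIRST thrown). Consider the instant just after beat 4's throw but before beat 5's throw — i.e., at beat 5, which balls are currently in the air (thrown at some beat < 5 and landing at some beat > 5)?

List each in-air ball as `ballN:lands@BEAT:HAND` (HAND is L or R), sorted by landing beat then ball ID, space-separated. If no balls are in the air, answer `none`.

Beat 0 (L): throw ball1 h=2 -> lands@2:L; in-air after throw: [b1@2:L]
Beat 1 (R): throw ball2 h=2 -> lands@3:R; in-air after throw: [b1@2:L b2@3:R]
Beat 2 (L): throw ball1 h=3 -> lands@5:R; in-air after throw: [b2@3:R b1@5:R]
Beat 3 (R): throw ball2 h=5 -> lands@8:L; in-air after throw: [b1@5:R b2@8:L]
Beat 4 (L): throw ball3 h=2 -> lands@6:L; in-air after throw: [b1@5:R b3@6:L b2@8:L]
Beat 5 (R): throw ball1 h=2 -> lands@7:R; in-air after throw: [b3@6:L b1@7:R b2@8:L]

Answer: ball3:lands@6:L ball2:lands@8:L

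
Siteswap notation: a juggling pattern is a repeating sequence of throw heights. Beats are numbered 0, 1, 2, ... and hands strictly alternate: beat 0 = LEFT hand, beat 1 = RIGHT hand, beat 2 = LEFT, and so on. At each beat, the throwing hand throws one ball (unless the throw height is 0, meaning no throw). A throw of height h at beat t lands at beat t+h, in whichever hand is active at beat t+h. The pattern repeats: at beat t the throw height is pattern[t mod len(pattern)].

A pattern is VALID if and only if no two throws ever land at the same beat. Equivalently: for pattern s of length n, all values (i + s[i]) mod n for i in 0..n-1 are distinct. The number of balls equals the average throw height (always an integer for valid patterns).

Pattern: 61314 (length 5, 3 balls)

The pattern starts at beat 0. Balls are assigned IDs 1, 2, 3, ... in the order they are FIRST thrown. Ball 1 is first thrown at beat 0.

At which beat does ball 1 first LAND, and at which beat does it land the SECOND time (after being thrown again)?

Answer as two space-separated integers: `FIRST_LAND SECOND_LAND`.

Answer: 6 7

Derivation:
Beat 0 (L): throw ball1 h=6 -> lands@6:L; in-air after throw: [b1@6:L]
Beat 1 (R): throw ball2 h=1 -> lands@2:L; in-air after throw: [b2@2:L b1@6:L]
Beat 2 (L): throw ball2 h=3 -> lands@5:R; in-air after throw: [b2@5:R b1@6:L]
Beat 3 (R): throw ball3 h=1 -> lands@4:L; in-air after throw: [b3@4:L b2@5:R b1@6:L]
Beat 4 (L): throw ball3 h=4 -> lands@8:L; in-air after throw: [b2@5:R b1@6:L b3@8:L]
Beat 5 (R): throw ball2 h=6 -> lands@11:R; in-air after throw: [b1@6:L b3@8:L b2@11:R]
Beat 6 (L): throw ball1 h=1 -> lands@7:R; in-air after throw: [b1@7:R b3@8:L b2@11:R]
Beat 7 (R): throw ball1 h=3 -> lands@10:L; in-air after throw: [b3@8:L b1@10:L b2@11:R]
Ball 1: thrown@0 h=6 -> first land @6; rethrown@6 h=1 -> second land @7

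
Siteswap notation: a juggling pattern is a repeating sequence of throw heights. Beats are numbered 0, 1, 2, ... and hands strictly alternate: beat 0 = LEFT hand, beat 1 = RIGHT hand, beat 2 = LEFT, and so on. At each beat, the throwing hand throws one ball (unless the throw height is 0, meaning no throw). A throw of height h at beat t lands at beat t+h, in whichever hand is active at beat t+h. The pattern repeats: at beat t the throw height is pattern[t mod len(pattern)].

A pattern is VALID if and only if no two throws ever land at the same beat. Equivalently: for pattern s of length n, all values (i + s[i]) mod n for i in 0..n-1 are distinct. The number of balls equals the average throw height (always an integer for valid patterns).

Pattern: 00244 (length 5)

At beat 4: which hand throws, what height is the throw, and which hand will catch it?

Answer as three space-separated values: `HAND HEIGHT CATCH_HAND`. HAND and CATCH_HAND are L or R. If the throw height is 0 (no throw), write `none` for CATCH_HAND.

Answer: L 4 L

Derivation:
Beat 4: 4 mod 2 = 0, so hand = L
Throw height = pattern[4 mod 5] = pattern[4] = 4
Lands at beat 4+4=8, 8 mod 2 = 0, so catch hand = L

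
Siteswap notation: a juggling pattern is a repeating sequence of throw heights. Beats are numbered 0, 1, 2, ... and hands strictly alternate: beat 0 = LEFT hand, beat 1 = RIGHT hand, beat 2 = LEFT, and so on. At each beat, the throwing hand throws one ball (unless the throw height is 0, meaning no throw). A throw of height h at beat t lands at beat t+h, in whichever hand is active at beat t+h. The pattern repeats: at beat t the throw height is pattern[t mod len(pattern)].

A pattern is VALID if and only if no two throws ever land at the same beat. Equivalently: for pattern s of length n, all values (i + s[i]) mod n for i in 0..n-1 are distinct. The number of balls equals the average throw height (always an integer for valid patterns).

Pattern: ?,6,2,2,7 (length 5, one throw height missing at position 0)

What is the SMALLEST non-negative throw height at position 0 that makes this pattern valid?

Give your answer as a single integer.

Answer: 3

Derivation:
i=0: s[i]=? (unknown)
i=1: (1 + 6) mod 5 = 2
i=2: (2 + 2) mod 5 = 4
i=3: (3 + 2) mod 5 = 0
i=4: (4 + 7) mod 5 = 1
Known residues: [0, 1, 2, 4]; need a permutation of 0..4, so missing residue r = 3
Need (0 + s) mod 5 = 3; smallest s = (3 - 0) mod 5 = 3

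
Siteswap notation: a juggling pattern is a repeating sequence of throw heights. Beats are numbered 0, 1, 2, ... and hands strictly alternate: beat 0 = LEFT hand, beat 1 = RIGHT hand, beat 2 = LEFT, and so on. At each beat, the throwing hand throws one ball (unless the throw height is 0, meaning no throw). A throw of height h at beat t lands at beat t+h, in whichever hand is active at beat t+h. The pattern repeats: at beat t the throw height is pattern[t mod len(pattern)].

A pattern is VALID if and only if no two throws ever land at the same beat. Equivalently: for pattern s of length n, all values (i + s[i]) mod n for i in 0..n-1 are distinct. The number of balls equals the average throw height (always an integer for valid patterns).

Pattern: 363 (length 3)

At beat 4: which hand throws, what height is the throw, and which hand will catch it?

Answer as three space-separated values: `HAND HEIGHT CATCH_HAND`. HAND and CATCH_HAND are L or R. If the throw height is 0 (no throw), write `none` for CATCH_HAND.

Answer: L 6 L

Derivation:
Beat 4: 4 mod 2 = 0, so hand = L
Throw height = pattern[4 mod 3] = pattern[1] = 6
Lands at beat 4+6=10, 10 mod 2 = 0, so catch hand = L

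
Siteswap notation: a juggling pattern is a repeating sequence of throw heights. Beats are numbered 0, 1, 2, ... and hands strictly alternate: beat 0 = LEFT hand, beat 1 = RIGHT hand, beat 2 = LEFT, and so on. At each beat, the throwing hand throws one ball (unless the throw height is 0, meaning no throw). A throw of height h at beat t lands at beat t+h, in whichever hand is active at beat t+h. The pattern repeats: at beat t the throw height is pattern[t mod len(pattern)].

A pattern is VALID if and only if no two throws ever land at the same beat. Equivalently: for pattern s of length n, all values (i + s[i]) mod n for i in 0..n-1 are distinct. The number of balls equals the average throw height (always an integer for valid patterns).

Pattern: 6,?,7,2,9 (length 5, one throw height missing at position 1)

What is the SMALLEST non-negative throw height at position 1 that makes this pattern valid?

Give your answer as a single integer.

i=0: (0 + 6) mod 5 = 1
i=1: s[i]=? (unknown)
i=2: (2 + 7) mod 5 = 4
i=3: (3 + 2) mod 5 = 0
i=4: (4 + 9) mod 5 = 3
Known residues: [0, 1, 3, 4]; need a permutation of 0..4, so missing residue r = 2
Need (1 + s) mod 5 = 2; smallest s = (2 - 1) mod 5 = 1

Answer: 1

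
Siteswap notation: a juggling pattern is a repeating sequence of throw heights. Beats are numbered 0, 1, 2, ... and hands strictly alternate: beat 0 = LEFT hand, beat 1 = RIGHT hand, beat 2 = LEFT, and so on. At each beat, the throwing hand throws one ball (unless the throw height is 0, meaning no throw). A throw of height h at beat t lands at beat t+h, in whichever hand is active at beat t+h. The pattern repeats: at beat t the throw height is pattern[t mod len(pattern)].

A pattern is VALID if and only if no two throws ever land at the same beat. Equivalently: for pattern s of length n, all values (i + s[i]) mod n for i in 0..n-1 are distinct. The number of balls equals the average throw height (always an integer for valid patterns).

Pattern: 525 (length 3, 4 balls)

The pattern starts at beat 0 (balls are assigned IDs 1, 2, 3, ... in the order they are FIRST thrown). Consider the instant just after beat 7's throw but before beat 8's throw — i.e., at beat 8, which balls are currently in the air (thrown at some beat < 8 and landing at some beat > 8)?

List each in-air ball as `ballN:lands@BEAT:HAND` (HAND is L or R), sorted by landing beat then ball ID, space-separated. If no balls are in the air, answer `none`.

Answer: ball3:lands@9:R ball1:lands@10:L ball4:lands@11:R

Derivation:
Beat 0 (L): throw ball1 h=5 -> lands@5:R; in-air after throw: [b1@5:R]
Beat 1 (R): throw ball2 h=2 -> lands@3:R; in-air after throw: [b2@3:R b1@5:R]
Beat 2 (L): throw ball3 h=5 -> lands@7:R; in-air after throw: [b2@3:R b1@5:R b3@7:R]
Beat 3 (R): throw ball2 h=5 -> lands@8:L; in-air after throw: [b1@5:R b3@7:R b2@8:L]
Beat 4 (L): throw ball4 h=2 -> lands@6:L; in-air after throw: [b1@5:R b4@6:L b3@7:R b2@8:L]
Beat 5 (R): throw ball1 h=5 -> lands@10:L; in-air after throw: [b4@6:L b3@7:R b2@8:L b1@10:L]
Beat 6 (L): throw ball4 h=5 -> lands@11:R; in-air after throw: [b3@7:R b2@8:L b1@10:L b4@11:R]
Beat 7 (R): throw ball3 h=2 -> lands@9:R; in-air after throw: [b2@8:L b3@9:R b1@10:L b4@11:R]
Beat 8 (L): throw ball2 h=5 -> lands@13:R; in-air after throw: [b3@9:R b1@10:L b4@11:R b2@13:R]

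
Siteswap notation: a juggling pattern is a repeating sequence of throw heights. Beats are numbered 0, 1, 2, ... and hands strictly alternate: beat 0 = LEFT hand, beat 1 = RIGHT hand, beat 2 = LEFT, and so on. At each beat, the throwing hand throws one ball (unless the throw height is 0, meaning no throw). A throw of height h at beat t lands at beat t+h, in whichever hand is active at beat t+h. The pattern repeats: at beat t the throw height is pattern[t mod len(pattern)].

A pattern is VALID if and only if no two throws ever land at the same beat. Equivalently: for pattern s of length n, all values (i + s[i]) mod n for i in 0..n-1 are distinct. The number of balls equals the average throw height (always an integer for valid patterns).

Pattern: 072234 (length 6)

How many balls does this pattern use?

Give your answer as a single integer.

Answer: 3

Derivation:
Pattern = [0, 7, 2, 2, 3, 4], length n = 6
  position 0: throw height = 0, running sum = 0
  position 1: throw height = 7, running sum = 7
  position 2: throw height = 2, running sum = 9
  position 3: throw height = 2, running sum = 11
  position 4: throw height = 3, running sum = 14
  position 5: throw height = 4, running sum = 18
Total sum = 18; balls = sum / n = 18 / 6 = 3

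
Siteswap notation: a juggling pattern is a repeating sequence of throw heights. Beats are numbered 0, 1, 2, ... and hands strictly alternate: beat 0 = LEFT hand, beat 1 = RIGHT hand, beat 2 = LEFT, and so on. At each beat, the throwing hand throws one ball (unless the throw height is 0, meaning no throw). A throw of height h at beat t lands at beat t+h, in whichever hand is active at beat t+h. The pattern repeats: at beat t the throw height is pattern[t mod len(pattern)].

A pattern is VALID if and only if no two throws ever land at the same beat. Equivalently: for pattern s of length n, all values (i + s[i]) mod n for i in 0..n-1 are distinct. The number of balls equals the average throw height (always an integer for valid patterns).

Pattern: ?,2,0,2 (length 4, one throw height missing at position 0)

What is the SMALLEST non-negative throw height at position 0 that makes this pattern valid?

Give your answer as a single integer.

Answer: 0

Derivation:
i=0: s[i]=? (unknown)
i=1: (1 + 2) mod 4 = 3
i=2: (2 + 0) mod 4 = 2
i=3: (3 + 2) mod 4 = 1
Known residues: [1, 2, 3]; need a permutation of 0..3, so missing residue r = 0
Need (0 + s) mod 4 = 0; smallest s = (0 - 0) mod 4 = 0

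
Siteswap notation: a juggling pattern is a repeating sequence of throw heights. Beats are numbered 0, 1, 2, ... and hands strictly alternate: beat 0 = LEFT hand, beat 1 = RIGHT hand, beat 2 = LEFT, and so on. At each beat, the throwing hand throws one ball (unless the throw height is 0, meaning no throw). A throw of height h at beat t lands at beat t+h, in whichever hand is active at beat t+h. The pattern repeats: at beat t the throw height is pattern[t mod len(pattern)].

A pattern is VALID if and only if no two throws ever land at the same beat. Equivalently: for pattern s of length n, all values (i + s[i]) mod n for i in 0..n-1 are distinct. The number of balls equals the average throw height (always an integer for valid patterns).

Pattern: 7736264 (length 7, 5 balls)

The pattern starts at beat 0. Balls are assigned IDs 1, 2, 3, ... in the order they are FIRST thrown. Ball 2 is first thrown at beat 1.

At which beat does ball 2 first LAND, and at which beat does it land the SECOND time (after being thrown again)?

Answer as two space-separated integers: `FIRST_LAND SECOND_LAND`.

Answer: 8 15

Derivation:
Beat 0 (L): throw ball1 h=7 -> lands@7:R; in-air after throw: [b1@7:R]
Beat 1 (R): throw ball2 h=7 -> lands@8:L; in-air after throw: [b1@7:R b2@8:L]
Beat 2 (L): throw ball3 h=3 -> lands@5:R; in-air after throw: [b3@5:R b1@7:R b2@8:L]
Beat 3 (R): throw ball4 h=6 -> lands@9:R; in-air after throw: [b3@5:R b1@7:R b2@8:L b4@9:R]
Beat 4 (L): throw ball5 h=2 -> lands@6:L; in-air after throw: [b3@5:R b5@6:L b1@7:R b2@8:L b4@9:R]
Beat 5 (R): throw ball3 h=6 -> lands@11:R; in-air after throw: [b5@6:L b1@7:R b2@8:L b4@9:R b3@11:R]
Beat 6 (L): throw ball5 h=4 -> lands@10:L; in-air after throw: [b1@7:R b2@8:L b4@9:R b5@10:L b3@11:R]
Beat 7 (R): throw ball1 h=7 -> lands@14:L; in-air after throw: [b2@8:L b4@9:R b5@10:L b3@11:R b1@14:L]
Beat 8 (L): throw ball2 h=7 -> lands@15:R; in-air after throw: [b4@9:R b5@10:L b3@11:R b1@14:L b2@15:R]
Beat 9 (R): throw ball4 h=3 -> lands@12:L; in-air after throw: [b5@10:L b3@11:R b4@12:L b1@14:L b2@15:R]
Beat 10 (L): throw ball5 h=6 -> lands@16:L; in-air after throw: [b3@11:R b4@12:L b1@14:L b2@15:R b5@16:L]
Beat 11 (R): throw ball3 h=2 -> lands@13:R; in-air after throw: [b4@12:L b3@13:R b1@14:L b2@15:R b5@16:L]
Beat 12 (L): throw ball4 h=6 -> lands@18:L; in-air after throw: [b3@13:R b1@14:L b2@15:R b5@16:L b4@18:L]
Beat 13 (R): throw ball3 h=4 -> lands@17:R; in-air after throw: [b1@14:L b2@15:R b5@16:L b3@17:R b4@18:L]
Beat 14 (L): throw ball1 h=7 -> lands@21:R; in-air after throw: [b2@15:R b5@16:L b3@17:R b4@18:L b1@21:R]
Beat 15 (R): throw ball2 h=7 -> lands@22:L; in-air after throw: [b5@16:L b3@17:R b4@18:L b1@21:R b2@22:L]
Ball 2: thrown@1 h=7 -> first land @8; rethrown@8 h=7 -> second land @15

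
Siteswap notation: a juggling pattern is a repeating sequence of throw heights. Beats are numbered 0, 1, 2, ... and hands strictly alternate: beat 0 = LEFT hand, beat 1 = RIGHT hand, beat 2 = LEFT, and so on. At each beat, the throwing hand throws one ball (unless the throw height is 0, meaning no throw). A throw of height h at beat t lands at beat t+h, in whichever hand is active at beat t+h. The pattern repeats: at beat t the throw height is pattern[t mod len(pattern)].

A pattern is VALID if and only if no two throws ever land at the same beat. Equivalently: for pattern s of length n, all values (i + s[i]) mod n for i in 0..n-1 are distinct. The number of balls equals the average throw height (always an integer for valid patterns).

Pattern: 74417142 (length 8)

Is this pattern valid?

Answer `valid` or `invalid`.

i=0: (i + s[i]) mod n = (0 + 7) mod 8 = 7
i=1: (i + s[i]) mod n = (1 + 4) mod 8 = 5
i=2: (i + s[i]) mod n = (2 + 4) mod 8 = 6
i=3: (i + s[i]) mod n = (3 + 1) mod 8 = 4
i=4: (i + s[i]) mod n = (4 + 7) mod 8 = 3
i=5: (i + s[i]) mod n = (5 + 1) mod 8 = 6
i=6: (i + s[i]) mod n = (6 + 4) mod 8 = 2
i=7: (i + s[i]) mod n = (7 + 2) mod 8 = 1
Residues: [7, 5, 6, 4, 3, 6, 2, 1], distinct: False

Answer: invalid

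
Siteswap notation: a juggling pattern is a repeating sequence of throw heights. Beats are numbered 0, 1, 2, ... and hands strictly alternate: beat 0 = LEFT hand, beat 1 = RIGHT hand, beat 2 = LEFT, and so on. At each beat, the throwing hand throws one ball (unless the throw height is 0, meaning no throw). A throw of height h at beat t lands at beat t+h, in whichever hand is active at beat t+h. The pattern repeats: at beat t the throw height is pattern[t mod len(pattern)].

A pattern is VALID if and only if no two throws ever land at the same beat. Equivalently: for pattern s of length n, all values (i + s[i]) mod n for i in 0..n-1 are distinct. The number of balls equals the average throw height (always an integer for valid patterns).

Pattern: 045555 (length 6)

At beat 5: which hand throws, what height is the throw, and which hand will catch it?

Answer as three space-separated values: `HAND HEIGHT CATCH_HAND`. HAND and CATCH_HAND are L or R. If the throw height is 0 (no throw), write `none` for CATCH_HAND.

Answer: R 5 L

Derivation:
Beat 5: 5 mod 2 = 1, so hand = R
Throw height = pattern[5 mod 6] = pattern[5] = 5
Lands at beat 5+5=10, 10 mod 2 = 0, so catch hand = L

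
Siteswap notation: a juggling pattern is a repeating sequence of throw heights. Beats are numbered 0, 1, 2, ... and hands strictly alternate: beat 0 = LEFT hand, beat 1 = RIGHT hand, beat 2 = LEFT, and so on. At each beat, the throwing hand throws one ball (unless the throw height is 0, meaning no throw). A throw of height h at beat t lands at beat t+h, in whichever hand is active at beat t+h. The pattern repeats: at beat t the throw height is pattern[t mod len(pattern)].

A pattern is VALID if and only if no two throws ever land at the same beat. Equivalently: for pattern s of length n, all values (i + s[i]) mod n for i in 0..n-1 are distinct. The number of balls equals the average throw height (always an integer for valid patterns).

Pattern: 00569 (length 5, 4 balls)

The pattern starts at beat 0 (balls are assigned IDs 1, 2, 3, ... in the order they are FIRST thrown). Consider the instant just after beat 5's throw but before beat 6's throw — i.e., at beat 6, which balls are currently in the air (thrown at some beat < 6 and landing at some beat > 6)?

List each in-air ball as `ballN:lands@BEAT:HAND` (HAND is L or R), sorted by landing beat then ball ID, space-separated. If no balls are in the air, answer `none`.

Answer: ball1:lands@7:R ball2:lands@9:R ball3:lands@13:R

Derivation:
Beat 2 (L): throw ball1 h=5 -> lands@7:R; in-air after throw: [b1@7:R]
Beat 3 (R): throw ball2 h=6 -> lands@9:R; in-air after throw: [b1@7:R b2@9:R]
Beat 4 (L): throw ball3 h=9 -> lands@13:R; in-air after throw: [b1@7:R b2@9:R b3@13:R]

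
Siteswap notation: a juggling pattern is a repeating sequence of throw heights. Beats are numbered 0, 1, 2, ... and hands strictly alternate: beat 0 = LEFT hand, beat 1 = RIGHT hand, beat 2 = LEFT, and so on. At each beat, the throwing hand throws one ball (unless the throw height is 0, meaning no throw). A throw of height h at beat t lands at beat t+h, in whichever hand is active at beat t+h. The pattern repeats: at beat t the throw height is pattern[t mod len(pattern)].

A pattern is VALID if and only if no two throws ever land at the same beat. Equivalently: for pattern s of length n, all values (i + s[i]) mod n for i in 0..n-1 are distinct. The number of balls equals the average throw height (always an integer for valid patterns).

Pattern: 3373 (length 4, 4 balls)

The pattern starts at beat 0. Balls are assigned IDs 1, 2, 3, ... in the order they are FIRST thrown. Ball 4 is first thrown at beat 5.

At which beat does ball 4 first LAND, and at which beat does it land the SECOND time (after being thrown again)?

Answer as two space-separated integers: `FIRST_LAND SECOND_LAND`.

Beat 0 (L): throw ball1 h=3 -> lands@3:R; in-air after throw: [b1@3:R]
Beat 1 (R): throw ball2 h=3 -> lands@4:L; in-air after throw: [b1@3:R b2@4:L]
Beat 2 (L): throw ball3 h=7 -> lands@9:R; in-air after throw: [b1@3:R b2@4:L b3@9:R]
Beat 3 (R): throw ball1 h=3 -> lands@6:L; in-air after throw: [b2@4:L b1@6:L b3@9:R]
Beat 4 (L): throw ball2 h=3 -> lands@7:R; in-air after throw: [b1@6:L b2@7:R b3@9:R]
Beat 5 (R): throw ball4 h=3 -> lands@8:L; in-air after throw: [b1@6:L b2@7:R b4@8:L b3@9:R]
Beat 6 (L): throw ball1 h=7 -> lands@13:R; in-air after throw: [b2@7:R b4@8:L b3@9:R b1@13:R]
Beat 7 (R): throw ball2 h=3 -> lands@10:L; in-air after throw: [b4@8:L b3@9:R b2@10:L b1@13:R]
Beat 8 (L): throw ball4 h=3 -> lands@11:R; in-air after throw: [b3@9:R b2@10:L b4@11:R b1@13:R]
Beat 9 (R): throw ball3 h=3 -> lands@12:L; in-air after throw: [b2@10:L b4@11:R b3@12:L b1@13:R]
Beat 10 (L): throw ball2 h=7 -> lands@17:R; in-air after throw: [b4@11:R b3@12:L b1@13:R b2@17:R]
Beat 11 (R): throw ball4 h=3 -> lands@14:L; in-air after throw: [b3@12:L b1@13:R b4@14:L b2@17:R]
Ball 4: thrown@5 h=3 -> first land @8; rethrown@8 h=3 -> second land @11

Answer: 8 11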